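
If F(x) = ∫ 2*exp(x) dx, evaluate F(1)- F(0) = -2 + 2*E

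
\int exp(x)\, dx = exp(x) + C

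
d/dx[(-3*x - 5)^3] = -81*x^2 - 270*x - 225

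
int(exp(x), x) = exp(x) + C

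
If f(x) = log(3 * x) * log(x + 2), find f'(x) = (x*log(x) + x*log(x + 2) + x*log(3) + 2*log(x + 2))/(x^2 + 2*x)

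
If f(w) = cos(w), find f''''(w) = cos(w)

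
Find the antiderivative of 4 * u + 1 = 2*u^2 + u + C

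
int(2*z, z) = z^2 + C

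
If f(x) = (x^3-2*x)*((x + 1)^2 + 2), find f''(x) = 20*x^3 + 24*x^2 + 6*x - 8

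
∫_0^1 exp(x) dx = -1 + E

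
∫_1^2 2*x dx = 3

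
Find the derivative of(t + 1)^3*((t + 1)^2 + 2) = 5*t^4 + 20*t^3 + 36*t^2 + 32*t + 11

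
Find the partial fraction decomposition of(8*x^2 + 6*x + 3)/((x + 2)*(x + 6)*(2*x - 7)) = 488/(209*(2*x - 7)) + 255/(76*(x + 6)) - 23/(44*(x + 2))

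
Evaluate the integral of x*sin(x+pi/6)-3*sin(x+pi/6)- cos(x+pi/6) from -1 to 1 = -2*sqrt(3)*sin(pi/6 + 1)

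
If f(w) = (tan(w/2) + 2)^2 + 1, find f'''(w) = 3*tan(w/2)^5 + 3*tan(w/2)^4 + 5*tan(w/2)^3 + 4*tan(w/2)^2 + 2*tan(w/2) + 1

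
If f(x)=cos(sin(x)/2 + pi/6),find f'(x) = -sin(sin(x)/2 + pi/6)*cos(x)/2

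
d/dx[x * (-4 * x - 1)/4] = -2*x - 1/4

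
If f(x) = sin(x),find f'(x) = cos(x)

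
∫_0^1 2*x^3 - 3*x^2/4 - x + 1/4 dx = 0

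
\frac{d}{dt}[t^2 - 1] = 2*t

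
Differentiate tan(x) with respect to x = cos(x)^(-2)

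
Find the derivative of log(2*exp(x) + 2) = exp(x)/(exp(x) + 1)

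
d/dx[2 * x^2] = 4*x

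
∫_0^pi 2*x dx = pi^2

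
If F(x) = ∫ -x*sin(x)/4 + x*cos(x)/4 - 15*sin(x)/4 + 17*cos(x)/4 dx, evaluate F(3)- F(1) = sqrt(2)*(-17*sin(pi/4 + 1) + 19*sin(pi/4 + 3))/4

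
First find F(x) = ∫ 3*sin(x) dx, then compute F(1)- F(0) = 3 - 3*cos(1)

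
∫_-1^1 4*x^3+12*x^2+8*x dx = 8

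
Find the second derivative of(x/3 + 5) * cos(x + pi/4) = -x*cos(x + pi/4)/3 - 2*sin(x + pi/4)/3 - 5*cos(x + pi/4)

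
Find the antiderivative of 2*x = x^2 + C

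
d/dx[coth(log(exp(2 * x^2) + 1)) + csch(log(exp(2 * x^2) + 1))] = -4*x*(cosh(log(exp(2*x^2) + 1)) + 1)*exp(2*x^2)/((exp(2*x^2) + 1)*sinh(log(exp(2*x^2) + 1))^2)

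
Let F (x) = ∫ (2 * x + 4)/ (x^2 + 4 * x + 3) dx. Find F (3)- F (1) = -log(8) + log(24)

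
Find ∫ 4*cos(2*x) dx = 2*sin(2*x) + C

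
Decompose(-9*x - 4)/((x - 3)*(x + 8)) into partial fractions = -68/(11*(x + 8)) - 31/(11*(x - 3))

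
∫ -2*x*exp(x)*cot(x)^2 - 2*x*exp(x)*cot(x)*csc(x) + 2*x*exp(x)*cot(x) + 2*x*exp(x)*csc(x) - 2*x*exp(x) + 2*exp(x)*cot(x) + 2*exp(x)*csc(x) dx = 2*x*(cot(x) + csc(x))*exp(x) + C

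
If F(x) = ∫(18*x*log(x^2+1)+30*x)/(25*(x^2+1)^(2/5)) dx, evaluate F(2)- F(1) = -3*2^(3/5)*log(2)/5 + 3*5^(3/5)*log(5)/5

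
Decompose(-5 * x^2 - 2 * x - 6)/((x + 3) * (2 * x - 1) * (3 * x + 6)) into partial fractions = -11/(35*(2*x - 1)) - 15/(7*(x + 3)) + 22/(15*(x + 2))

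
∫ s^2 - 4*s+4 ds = s^3/3 - 2*s^2 + 4*s + C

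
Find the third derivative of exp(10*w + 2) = 1000*exp(10*w + 2)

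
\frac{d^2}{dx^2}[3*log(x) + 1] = -3/x^2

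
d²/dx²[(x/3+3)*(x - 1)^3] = 4*x^2 + 12*x - 16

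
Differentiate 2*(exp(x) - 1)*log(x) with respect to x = (2*x*exp(x)*log(x) + 2*exp(x) - 2)/x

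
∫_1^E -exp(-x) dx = -exp(-1) + exp(-E)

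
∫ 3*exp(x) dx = 3*exp(x) + C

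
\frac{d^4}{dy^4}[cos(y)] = cos(y)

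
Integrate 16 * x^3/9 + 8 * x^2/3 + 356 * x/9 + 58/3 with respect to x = 4*x^4/9 + 8*x^3/9 + 178*x^2/9 + 58*x/3 + C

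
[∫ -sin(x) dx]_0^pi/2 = -1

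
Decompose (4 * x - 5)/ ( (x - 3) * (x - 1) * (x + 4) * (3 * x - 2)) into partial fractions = -9/(14*(3*x - 2)) + 3/(70*(x + 4)) + 1/(10*(x - 1)) + 1/(14*(x - 3))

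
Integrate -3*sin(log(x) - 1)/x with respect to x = 3*cos(log(x) - 1) + C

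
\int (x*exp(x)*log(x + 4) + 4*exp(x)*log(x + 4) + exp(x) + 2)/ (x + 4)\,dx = (exp(x) + 2)*log(x + 4) + C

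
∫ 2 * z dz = z^2 + C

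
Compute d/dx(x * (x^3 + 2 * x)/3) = 4*x^3/3 + 4*x/3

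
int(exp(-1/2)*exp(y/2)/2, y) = exp(y/2 - 1/2) + C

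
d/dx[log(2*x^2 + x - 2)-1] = (4*x + 1)/(2*x^2 + x - 2)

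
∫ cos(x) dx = sin(x) + C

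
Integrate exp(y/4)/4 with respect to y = exp(y/4) + C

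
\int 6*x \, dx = 3*x^2 + C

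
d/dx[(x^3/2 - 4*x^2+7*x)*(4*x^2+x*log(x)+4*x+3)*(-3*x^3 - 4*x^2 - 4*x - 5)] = -48*x^7 - 21*x^6*log(x)/2 + 473*x^6/2 + 60*x^5*log(x) + 55*x^5 - 35*x^4*log(x) - 287*x^4 - 58*x^3*log(x) - 917*x^3/2 - 24*x^2*log(x) - 1309*x^2/2 - 70*x*log(x) - 363*x - 105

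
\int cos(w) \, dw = sin(w) + C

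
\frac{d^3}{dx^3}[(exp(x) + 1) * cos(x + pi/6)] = -2*sqrt(2)*exp(x)*sin(x + 5*pi/12) + sin(x + pi/6)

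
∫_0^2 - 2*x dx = -4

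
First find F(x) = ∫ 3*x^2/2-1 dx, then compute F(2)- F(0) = 2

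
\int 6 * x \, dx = 3*x^2 + C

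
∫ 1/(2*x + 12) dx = log(x/2 + 3)/2 + C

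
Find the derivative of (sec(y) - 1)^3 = 3*(cos(y) - 1)^2*sin(y)/cos(y)^4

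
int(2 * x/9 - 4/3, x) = x^2/9 - 4*x/3 + C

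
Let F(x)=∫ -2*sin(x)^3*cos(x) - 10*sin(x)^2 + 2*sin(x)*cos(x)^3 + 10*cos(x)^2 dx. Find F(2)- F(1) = -5*sin(2) + 5*sin(4) + cos(4)/8 - cos(8)/8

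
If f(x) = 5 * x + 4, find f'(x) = 5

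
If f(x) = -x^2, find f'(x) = -2*x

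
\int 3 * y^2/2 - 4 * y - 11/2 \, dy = y^3/2 - 2*y^2 - 11*y/2 + C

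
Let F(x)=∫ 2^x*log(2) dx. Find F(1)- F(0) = 1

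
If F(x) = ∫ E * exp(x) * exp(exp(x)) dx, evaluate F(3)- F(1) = -exp(1 + E) + exp(1 + exp(3))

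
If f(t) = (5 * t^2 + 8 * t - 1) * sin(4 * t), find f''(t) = -80*t^2*sin(4*t) - 128*t*sin(4*t) + 80*t*cos(4*t) + 26*sin(4*t) + 64*cos(4*t)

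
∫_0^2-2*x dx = -4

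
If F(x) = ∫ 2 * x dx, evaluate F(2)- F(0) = 4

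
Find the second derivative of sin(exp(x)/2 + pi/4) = -exp(2*x)*sin(exp(x)/2 + pi/4)/4 + exp(x)*cos(exp(x)/2 + pi/4)/2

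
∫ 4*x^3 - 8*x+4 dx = x^4 - 4*x^2 + 4*x + C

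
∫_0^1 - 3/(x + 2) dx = -3*log(3) + 3*log(2)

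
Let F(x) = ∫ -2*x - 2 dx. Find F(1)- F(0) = -3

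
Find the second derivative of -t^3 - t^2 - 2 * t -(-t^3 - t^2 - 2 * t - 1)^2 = -30*t^4 - 40*t^3 - 60*t^2 - 42*t - 14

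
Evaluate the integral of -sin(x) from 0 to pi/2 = -1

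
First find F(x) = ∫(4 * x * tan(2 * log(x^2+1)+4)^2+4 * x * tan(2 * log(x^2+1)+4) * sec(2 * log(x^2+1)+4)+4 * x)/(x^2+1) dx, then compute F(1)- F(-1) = 0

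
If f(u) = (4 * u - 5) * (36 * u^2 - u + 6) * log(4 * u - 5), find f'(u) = 432*u^2*log(4*u - 5) + 144*u^2 - 368*u*log(4*u - 5) - 4*u + 29*log(4*u - 5) + 24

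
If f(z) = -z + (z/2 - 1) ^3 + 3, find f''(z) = 3*z/4 - 3/2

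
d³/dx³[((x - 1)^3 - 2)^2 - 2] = 120*x^3 - 360*x^2 + 360*x - 144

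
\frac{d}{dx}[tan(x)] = cos(x)^(-2)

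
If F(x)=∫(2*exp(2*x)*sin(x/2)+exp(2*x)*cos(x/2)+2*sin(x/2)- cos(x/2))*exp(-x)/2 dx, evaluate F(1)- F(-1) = 0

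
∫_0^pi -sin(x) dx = -2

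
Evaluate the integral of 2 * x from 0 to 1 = 1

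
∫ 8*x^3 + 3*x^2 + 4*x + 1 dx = 2*x^4 + x^3 + 2*x^2 + x + C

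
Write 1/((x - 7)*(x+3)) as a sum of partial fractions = -1/(10*(x + 3)) + 1/(10*(x - 7))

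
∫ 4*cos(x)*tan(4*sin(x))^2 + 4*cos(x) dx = tan(4*sin(x)) + C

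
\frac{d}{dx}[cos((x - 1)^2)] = 2*(1 - x)*sin(x^2 - 2*x + 1)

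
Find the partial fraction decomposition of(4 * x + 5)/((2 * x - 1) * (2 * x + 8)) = 7/(9*(2*x - 1)) + 11/(18*(x + 4))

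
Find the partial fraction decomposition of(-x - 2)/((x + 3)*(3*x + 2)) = -4/(7*(3*x + 2)) - 1/(7*(x + 3))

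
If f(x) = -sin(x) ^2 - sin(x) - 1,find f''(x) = sin(x) - 2*cos(2*x)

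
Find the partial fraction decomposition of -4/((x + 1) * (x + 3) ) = 2/(x + 3) - 2/(x + 1)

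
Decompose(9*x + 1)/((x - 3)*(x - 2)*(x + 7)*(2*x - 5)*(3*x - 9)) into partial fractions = 376/(57*(2*x - 5)) - 31/(25650*(x + 7)) - 19/(27*(x - 2)) - 389/(150*(x - 3)) + 14/(15*(x - 3)^2)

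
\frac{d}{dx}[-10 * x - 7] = -10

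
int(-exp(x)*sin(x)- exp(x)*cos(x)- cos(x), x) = (-exp(x) - 1)*sin(x) + C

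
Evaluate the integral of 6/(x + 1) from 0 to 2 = 6*log(3)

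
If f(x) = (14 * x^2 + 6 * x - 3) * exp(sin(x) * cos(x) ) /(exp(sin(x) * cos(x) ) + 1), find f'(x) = (14*x^2*exp(sin(2*x)/2)*cos(2*x) + 6*x*exp(sin(2*x)/2)*cos(2*x) + 28*x*exp(sin(2*x)/2) + 28*x*exp(sin(2*x)) - 3*exp(sin(2*x)/2)*cos(2*x) + 6*exp(sin(2*x)/2) + 6*exp(sin(2*x)))/(exp(sin(2*x)/2) + 1)^2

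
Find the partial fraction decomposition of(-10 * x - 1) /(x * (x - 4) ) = -41/(4*(x - 4)) + 1/(4*x)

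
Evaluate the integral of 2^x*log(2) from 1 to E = -2 + 2^E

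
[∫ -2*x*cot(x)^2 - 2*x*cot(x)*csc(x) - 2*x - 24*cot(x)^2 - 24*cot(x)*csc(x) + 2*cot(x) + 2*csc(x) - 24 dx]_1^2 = -26*csc(1) - 26*cot(1) + 28*cot(2) + 28*csc(2)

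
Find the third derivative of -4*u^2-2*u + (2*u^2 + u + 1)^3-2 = 960*u^3 + 720*u^2 + 432*u + 78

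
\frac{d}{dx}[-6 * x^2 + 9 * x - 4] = 9 - 12*x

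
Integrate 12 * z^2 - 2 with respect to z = 4*z^3 - 2*z + C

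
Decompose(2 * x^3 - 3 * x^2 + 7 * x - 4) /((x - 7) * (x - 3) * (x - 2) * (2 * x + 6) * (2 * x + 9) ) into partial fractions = -2228/(13455*(2*x + 9)) + 53/(900*(x + 3)) + 7/(325*(x - 2)) - 11/(180*(x - 3)) + 73/(1150*(x - 7))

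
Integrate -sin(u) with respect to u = cos(u) + C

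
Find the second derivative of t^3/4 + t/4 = 3*t/2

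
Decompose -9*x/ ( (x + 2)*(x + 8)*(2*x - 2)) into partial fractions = 2/(3*(x + 8)) - 1/(2*(x + 2)) - 1/(6*(x - 1))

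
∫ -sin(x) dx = cos(x) + C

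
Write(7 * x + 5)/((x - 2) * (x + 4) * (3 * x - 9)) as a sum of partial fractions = -23/(126*(x + 4)) - 19/(18*(x - 2)) + 26/(21*(x - 3))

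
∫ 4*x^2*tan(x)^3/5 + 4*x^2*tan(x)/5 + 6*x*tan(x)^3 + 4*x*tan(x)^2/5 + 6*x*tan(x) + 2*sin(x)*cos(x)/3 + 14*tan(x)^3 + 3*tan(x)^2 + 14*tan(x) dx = (2*x^2/5 + 3*x + 7)*tan(x)^2 + sin(x)^2/3 + C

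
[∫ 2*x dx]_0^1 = 1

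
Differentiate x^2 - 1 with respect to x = 2*x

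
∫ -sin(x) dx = cos(x) + C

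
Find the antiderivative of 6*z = 3*z^2 + C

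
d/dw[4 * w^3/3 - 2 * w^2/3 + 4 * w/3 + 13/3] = 4*w^2 - 4*w/3 + 4/3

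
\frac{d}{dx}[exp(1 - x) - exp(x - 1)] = (-exp(2*x - 2) - 1)*exp(1 - x)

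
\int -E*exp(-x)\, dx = exp(1 - x) + C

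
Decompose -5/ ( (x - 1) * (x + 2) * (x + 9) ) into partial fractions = -1/(14*(x + 9)) + 5/(21*(x + 2)) - 1/(6*(x - 1))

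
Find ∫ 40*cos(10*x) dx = 4*sin(10*x) + C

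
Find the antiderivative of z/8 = z^2/16 + C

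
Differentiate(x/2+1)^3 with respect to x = 3*x^2/8 + 3*x/2 + 3/2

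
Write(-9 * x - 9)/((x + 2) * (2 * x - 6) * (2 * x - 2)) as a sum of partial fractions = 3/(20*(x + 2)) + 3/(4*(x - 1)) - 9/(10*(x - 3))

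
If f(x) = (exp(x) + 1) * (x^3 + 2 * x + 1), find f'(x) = x^3*exp(x) + 3*x^2*exp(x) + 3*x^2 + 2*x*exp(x) + 3*exp(x) + 2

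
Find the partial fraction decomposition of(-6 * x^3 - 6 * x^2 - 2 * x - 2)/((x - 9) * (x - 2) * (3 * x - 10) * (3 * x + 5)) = -7/(330*(3*x + 5)) + 1339/(510*(3*x - 10)) - 39/(154*(x - 2)) - 305/(238*(x - 9))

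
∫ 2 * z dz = z^2 + C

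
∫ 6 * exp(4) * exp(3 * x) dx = 2*exp(3*x + 4) + C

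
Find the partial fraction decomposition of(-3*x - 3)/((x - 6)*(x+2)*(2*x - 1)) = 18/(55*(2*x - 1)) + 3/(40*(x + 2)) - 21/(88*(x - 6))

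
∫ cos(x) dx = sin(x) + C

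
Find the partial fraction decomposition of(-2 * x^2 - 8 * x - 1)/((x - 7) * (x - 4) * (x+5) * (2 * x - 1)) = -4/(91*(2*x - 1)) + 1/(108*(x + 5)) + 65/(189*(x - 4)) - 155/(468*(x - 7))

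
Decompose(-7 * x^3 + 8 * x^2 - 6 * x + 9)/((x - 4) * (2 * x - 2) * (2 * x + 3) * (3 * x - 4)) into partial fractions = 37/(272*(3*x - 4)) - 477/(1870*(2*x + 3)) + 2/(15*(x - 1)) - 335/(528*(x - 4))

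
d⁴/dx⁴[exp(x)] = exp(x)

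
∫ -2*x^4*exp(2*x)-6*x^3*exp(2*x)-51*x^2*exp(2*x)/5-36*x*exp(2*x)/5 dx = x^2*(-x^2 - x - 18/5)*exp(2*x) + C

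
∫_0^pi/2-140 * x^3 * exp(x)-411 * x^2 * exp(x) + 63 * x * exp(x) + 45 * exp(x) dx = pi*(3 - 5*pi/2)*(15 + 14*pi)*exp(pi/2)/2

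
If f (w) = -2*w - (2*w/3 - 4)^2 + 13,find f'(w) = 10/3 - 8*w/9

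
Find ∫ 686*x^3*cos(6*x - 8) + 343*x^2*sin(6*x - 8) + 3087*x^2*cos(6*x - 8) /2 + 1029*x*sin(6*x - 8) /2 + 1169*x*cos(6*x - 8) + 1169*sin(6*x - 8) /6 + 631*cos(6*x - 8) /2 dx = (1372*x^3 + 3087*x^2 + 2338*x + 631)*sin(6*x - 8)/12 + C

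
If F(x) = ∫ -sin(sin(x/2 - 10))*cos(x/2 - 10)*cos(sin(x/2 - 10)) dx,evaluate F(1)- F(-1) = -cos(sin(21/2))^2 + cos(sin(19/2))^2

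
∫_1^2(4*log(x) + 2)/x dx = 2*(log(2) + 1)*log(2)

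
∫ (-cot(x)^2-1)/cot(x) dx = log(cot(x)) + C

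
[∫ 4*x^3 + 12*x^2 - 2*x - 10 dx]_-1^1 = -12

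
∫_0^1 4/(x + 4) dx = -8*log(2) + 4*log(5)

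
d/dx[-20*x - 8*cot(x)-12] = 8*cot(x)^2 - 12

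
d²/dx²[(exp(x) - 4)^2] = 4*exp(2*x) - 8*exp(x)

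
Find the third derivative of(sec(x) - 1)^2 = 2*(1 - 4/cos(x) - 6/cos(x)^2 + 12/cos(x)^3)*sin(x)/cos(x)^2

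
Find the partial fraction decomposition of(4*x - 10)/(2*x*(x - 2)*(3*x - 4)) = 21/(8*(3*x - 4)) - 1/(4*(x - 2)) - 5/(8*x)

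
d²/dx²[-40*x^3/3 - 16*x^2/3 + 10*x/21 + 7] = -80*x - 32/3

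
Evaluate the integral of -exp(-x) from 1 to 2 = -exp(-1) + exp(-2)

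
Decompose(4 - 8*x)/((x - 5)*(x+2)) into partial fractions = -20/(7*(x + 2)) - 36/(7*(x - 5))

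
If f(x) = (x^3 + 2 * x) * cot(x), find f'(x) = -x^3/sin(x)^2 + 3*x^2/tan(x) - 2*x/sin(x)^2 + 2/tan(x)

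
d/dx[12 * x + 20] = 12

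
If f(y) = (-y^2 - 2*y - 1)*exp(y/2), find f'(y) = -y^2*exp(y/2)/2 - 3*y*exp(y/2) - 5*exp(y/2)/2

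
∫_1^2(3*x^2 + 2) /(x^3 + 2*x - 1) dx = -log(6) + log(33)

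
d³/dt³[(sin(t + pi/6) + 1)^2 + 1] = -4*sin(2*t + pi/3) - 2*cos(t + pi/6)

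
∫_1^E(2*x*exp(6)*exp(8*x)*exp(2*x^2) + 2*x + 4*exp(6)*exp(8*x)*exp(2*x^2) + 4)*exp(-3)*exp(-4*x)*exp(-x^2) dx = -exp(8) - exp(1 - (2 + E)^2) + exp(-8) + exp(-1 + (2 + E)^2)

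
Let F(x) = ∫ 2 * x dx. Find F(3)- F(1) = 8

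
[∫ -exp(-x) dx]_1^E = -exp(-1) + exp(-E)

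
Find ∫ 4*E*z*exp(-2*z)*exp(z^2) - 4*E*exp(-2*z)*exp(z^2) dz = 2*exp((z - 1)^2) + C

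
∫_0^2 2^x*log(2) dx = 3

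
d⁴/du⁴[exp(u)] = exp(u)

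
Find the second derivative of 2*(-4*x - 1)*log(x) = (2 - 8*x)/x^2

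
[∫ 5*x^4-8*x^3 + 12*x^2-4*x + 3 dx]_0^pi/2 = (pi/2 + pi^3/8)*((-1 + pi/2)^2 + 2)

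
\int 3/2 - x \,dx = -x^2/2 + 3*x/2 + C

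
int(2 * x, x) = x^2 + C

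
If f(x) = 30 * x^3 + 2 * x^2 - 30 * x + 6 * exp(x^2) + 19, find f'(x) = 90*x^2 + 12*x*exp(x^2) + 4*x - 30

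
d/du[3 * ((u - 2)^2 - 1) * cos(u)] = -3*u^2*sin(u) + 12*u*sin(u) + 6*u*cos(u) - 9*sin(u) - 12*cos(u)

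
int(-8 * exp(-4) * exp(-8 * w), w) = exp(-8*w - 4) + C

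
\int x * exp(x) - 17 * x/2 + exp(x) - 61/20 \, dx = x*(-85*x + 20*exp(x) - 61)/20 + C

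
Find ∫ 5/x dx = 5*log(2*x) + C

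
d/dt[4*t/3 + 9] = 4/3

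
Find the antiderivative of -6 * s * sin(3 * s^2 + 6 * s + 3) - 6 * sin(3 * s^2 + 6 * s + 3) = cos(3*(s + 1)^2) + C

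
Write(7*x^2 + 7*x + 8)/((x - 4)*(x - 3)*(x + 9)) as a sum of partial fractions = 128/(39*(x + 9)) - 23/(3*(x - 3)) + 148/(13*(x - 4))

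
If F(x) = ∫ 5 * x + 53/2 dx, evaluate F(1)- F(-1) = 53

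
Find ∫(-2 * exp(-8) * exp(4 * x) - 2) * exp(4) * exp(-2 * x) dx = -2*sinh(2*x - 4) + C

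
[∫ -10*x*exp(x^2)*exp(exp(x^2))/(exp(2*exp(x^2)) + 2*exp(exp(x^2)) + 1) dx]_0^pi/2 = -5*exp(exp(pi^2/4))/(1 + exp(exp(pi^2/4))) + 5*E/(1 + E)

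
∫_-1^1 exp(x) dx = E - exp(-1)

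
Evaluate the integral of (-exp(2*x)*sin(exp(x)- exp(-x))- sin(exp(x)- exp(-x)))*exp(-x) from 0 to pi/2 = -1 + cos(-exp(pi/2) + exp(-pi/2))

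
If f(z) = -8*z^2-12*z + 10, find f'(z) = -16*z - 12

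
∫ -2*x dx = -x^2 + C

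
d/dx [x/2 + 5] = 1/2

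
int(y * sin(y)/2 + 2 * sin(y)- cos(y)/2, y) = (-y/2 - 2)*cos(y) + C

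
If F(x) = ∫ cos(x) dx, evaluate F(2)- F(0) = sin(2)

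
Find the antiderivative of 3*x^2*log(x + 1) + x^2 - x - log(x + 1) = x*(x^2 - 1)*log(x + 1) + C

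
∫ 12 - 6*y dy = -3*y^2 + 12*y + C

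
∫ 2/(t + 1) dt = log(2*(t + 1)^2) + C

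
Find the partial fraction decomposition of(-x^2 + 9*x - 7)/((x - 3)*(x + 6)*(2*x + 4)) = -97/(72*(x + 6)) + 29/(40*(x + 2)) + 11/(90*(x - 3))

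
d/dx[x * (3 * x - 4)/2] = 3*x - 2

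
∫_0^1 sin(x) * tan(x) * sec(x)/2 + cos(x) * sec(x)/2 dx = tan(1)/2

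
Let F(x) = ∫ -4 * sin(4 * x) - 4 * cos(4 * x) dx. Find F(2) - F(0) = -1 - sin(8) + cos(8)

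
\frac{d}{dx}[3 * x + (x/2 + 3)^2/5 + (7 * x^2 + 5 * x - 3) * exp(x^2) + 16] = 14*x^3*exp(x^2) + 10*x^2*exp(x^2) + 8*x*exp(x^2) + x/10 + 5*exp(x^2) + 18/5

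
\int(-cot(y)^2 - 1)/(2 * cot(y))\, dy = log(cot(y))/2 + C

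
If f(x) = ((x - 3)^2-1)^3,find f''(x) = 30*x^4 - 360*x^3 + 1584*x^2 - 3024*x + 2112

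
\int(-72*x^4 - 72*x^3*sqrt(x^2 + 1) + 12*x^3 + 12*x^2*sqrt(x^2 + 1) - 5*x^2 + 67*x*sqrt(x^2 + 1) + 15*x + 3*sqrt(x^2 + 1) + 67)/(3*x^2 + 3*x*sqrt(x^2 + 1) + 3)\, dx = -8*x^3 + 2*x^2 + 67*x/3 + log(x + sqrt(x^2 + 1)) + C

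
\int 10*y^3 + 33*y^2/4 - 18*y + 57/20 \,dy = 5*y^4/2 + 11*y^3/4 - 9*y^2 + 57*y/20 + C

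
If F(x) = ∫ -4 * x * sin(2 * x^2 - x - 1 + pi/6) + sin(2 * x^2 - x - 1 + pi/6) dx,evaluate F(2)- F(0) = -sin(1 + pi/3) + cos(pi/6 + 5)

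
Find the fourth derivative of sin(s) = sin(s)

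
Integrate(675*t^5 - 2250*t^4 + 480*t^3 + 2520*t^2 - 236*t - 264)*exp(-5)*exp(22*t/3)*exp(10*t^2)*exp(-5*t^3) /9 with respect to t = (-15*t^3 + 30*t^2 + 22*t - 15)*exp(-5*t^3 + 10*t^2 + 22*t/3 - 5)/3 + C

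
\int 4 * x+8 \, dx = 2*x^2 + 8*x + C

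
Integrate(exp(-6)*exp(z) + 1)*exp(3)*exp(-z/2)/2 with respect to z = 2*sinh(z/2 - 3) + C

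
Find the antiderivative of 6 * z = 3*z^2 + C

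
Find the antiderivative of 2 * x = x^2 + C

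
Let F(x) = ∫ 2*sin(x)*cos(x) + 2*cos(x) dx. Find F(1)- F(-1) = 4*sin(1)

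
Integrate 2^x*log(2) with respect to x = 2^x + C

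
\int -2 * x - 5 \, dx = -x^2 - 5*x + C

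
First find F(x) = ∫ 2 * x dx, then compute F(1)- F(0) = 1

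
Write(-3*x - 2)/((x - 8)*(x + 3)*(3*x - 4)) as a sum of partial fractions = 27/(130*(3*x - 4)) + 7/(143*(x + 3)) - 13/(110*(x - 8))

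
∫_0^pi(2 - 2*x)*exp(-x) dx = 2*pi*exp(-pi)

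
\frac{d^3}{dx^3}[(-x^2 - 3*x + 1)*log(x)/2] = (-2*x^2 + 3*x + 2)/(2*x^3)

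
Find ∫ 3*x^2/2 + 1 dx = x^3/2 + x + C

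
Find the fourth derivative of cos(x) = cos(x)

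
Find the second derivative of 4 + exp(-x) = exp(-x)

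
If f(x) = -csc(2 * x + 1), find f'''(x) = 48*cot(2*x + 1)^3*csc(2*x + 1) + 40*cot(2*x + 1)*csc(2*x + 1)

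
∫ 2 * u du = u^2 + C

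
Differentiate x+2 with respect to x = 1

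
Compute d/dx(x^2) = 2*x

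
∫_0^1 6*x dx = 3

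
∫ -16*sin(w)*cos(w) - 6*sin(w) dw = 2*(4*cos(w) + 3)*cos(w) + C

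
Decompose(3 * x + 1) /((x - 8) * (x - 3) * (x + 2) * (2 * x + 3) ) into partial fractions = -28/(171*(2*x + 3)) + 1/(10*(x + 2)) - 2/(45*(x - 3)) + 1/(38*(x - 8))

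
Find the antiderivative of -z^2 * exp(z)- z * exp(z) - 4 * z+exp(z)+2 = -z*(z - 1)*(exp(z) + 2) + C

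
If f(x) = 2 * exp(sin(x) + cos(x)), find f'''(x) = (-sqrt(2)*sin(3*x + pi/4) - 6*cos(2*x) + sqrt(2)*cos(x + pi/4))*exp(sin(x))*exp(cos(x))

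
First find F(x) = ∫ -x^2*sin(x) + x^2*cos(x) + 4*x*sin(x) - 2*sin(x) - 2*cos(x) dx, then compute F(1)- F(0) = -sin(1) - cos(1)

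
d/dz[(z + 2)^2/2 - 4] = z + 2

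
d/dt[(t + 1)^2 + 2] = 2*t + 2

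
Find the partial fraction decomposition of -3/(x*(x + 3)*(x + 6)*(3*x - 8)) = -81/(3536*(3*x - 8)) + 1/(156*(x + 6)) - 1/(51*(x + 3)) + 1/(48*x)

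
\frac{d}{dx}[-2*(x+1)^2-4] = -4*x - 4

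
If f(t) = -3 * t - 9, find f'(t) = -3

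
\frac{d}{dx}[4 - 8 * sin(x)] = -8*cos(x)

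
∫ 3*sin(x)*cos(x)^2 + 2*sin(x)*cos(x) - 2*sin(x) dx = (sin(x)^2 - cos(x) + 1)*cos(x) + C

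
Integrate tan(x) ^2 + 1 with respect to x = tan(x) + C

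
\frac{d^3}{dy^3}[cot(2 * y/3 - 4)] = -16*cot(2*y/3 - 4)^4/9 - 64*cot(2*y/3 - 4)^2/27 - 16/27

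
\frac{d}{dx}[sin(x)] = cos(x)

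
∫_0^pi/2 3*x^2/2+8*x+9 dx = -4 + (-2 + (pi/2 + 2)^2)*(pi/4 + 2)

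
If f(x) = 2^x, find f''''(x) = 2^x*log(2)^4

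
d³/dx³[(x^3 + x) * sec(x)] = (-x^3*sin(x)/cos(x) + 6*x^3*sin(x)/cos(x)^3 - 9*x^2 + 18*x^2/cos(x)^2 + 17*x*sin(x)/cos(x) + 6*x*sin(x)/cos(x)^3 + 3 + 6/cos(x)^2)/cos(x)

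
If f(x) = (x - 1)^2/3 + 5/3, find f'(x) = 2*x/3 - 2/3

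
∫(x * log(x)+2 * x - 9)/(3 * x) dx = (x - 9)*(log(x) + 1)/3 + C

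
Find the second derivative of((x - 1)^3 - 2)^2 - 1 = 30*x^4 - 120*x^3 + 180*x^2 - 144*x + 54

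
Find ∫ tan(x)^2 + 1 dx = tan(x) + C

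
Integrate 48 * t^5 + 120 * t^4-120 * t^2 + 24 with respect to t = 8*t^6 + 24*t^5 - 40*t^3 + 24*t + C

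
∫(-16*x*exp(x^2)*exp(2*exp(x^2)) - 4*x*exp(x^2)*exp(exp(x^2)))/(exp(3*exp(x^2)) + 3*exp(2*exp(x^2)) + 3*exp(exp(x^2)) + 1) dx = (-8*exp(2*exp(x^2)) - 8*exp(exp(x^2)) - 3)/(exp(2*exp(x^2)) + 2*exp(exp(x^2)) + 1) + C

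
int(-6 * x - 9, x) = -3*x^2 - 9*x + C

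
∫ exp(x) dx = exp(x) + C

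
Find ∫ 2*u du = u^2 + C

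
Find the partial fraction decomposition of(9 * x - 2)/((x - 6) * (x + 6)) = 14/(3*(x + 6)) + 13/(3*(x - 6))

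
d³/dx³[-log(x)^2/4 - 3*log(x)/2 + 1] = (-2*log(x) - 3)/(2*x^3)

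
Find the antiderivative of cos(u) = sin(u) + C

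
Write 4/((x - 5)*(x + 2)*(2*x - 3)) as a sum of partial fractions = -16/(49*(2*x - 3)) + 4/(49*(x + 2)) + 4/(49*(x - 5))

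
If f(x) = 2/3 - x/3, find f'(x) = -1/3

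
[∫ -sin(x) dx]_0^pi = -2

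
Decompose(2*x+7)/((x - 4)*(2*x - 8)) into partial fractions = 1/(x - 4) + 15/(2*(x - 4)^2)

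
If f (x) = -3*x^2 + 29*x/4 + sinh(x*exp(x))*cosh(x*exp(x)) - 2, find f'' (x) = 2*x^2*exp(2*x)*sinh(2*x*exp(x)) + 4*x*exp(2*x)*sinh(2*x*exp(x)) + x*exp(x)*cosh(2*x*exp(x)) + 2*exp(2*x)*sinh(2*x*exp(x)) + 2*exp(x)*cosh(2*x*exp(x)) - 6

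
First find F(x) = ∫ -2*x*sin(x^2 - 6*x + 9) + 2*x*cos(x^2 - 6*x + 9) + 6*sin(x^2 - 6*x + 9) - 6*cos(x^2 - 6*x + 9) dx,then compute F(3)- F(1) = -cos(4) - sin(4) + 1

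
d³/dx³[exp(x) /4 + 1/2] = exp(x)/4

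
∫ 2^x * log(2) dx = 2^x + C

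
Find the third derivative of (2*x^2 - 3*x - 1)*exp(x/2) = x^2*exp(x/2)/4 + 21*x*exp(x/2)/8 + 29*exp(x/2)/8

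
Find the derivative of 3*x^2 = 6*x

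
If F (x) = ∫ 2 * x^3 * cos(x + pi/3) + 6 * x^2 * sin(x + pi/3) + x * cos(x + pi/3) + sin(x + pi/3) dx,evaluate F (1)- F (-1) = 3*sqrt(3)*cos(1)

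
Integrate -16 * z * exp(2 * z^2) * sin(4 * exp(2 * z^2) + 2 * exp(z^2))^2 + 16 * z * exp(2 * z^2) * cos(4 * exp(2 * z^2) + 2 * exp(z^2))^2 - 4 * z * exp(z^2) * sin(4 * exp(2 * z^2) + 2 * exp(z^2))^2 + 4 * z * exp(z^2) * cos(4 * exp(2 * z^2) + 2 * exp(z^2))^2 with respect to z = sin(2*(2*exp(z^2) + 1)*exp(z^2))*cos(2*(2*exp(z^2) + 1)*exp(z^2)) + C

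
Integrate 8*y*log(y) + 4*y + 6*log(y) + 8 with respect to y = 2*y*((2*y + 3)*log(y) + 1) + C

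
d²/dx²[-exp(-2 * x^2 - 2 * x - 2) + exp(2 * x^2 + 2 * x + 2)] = (16*x^2*exp(4*x^2 + 4*x + 4) - 16*x^2 + 16*x*exp(4*x^2 + 4*x + 4) - 16*x + 8*exp(4*x^2 + 4*x + 4))*exp(-2*x^2 - 2*x - 2)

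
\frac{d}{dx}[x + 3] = 1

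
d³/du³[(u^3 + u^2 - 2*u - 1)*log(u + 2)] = (6*u^3*log(u + 2) + 11*u^3 + 36*u^2*log(u + 2) + 56*u^2 + 72*u*log(u + 2) + 86*u + 48*log(u + 2) + 34)/(u^3 + 6*u^2 + 12*u + 8)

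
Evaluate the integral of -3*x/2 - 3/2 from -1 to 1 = -3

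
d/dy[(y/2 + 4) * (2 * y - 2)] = 2*y + 7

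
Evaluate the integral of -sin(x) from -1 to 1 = 0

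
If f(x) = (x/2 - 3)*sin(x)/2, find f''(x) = -x*sin(x)/4 + 3*sin(x)/2 + cos(x)/2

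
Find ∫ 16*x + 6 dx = 8*x^2 + 6*x + C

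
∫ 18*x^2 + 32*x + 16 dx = 6*x^3 + 16*x^2 + 16*x + C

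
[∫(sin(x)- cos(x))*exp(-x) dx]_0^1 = -exp(-1)*sin(1)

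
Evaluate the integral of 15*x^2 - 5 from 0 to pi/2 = -5*pi/2 + 5*pi^3/8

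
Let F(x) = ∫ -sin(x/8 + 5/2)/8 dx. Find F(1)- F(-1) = cos(21/8) - cos(19/8)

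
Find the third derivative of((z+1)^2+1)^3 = 120*z^3 + 360*z^2 + 432*z + 192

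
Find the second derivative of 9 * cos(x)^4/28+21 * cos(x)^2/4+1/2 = -36*sin(x)^4/7 + 192*sin(x)^2/7 - 165/14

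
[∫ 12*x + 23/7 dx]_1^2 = 149/7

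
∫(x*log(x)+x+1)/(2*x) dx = (x + 1)*log(x)/2 + C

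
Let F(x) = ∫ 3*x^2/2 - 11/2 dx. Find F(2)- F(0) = -7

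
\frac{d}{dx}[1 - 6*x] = -6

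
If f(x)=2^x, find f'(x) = 2^x*log(2)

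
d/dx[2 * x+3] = 2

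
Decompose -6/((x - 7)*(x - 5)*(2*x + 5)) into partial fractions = -8/(95*(2*x + 5)) + 1/(5*(x - 5)) - 3/(19*(x - 7))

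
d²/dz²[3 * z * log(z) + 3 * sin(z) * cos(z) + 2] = (-6*z*sin(2*z) + 3)/z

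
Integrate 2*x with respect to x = x^2 + C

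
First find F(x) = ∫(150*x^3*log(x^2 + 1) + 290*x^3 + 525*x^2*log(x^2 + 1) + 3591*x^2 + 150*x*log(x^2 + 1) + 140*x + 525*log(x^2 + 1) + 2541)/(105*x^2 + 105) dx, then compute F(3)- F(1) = -40*log(2)/7 + 150*log(10)/7 + 806/15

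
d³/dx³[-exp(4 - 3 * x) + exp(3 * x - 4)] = (27*exp(6*x - 8) + 27)*exp(4 - 3*x)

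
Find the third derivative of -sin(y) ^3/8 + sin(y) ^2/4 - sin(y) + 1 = (-2*sin(y) - 27*cos(y)^2/8 + 29/8)*cos(y)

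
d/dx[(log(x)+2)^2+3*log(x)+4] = (2*log(x) + 7)/x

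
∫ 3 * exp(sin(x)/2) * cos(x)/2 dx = 3*exp(sin(x)/2) + C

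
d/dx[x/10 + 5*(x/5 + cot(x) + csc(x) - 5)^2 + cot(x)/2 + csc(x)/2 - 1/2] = -2*x*cot(x)^2 - 2*x*cot(x)*csc(x) - 8*x/5 - 10*cot(x)^3 - 20*cot(x)^2*csc(x) + 99*cot(x)^2/2 - 10*cot(x)*csc(x)^2 + 99*cot(x)*csc(x)/2 - 8*cot(x) - 8*csc(x) + 198/5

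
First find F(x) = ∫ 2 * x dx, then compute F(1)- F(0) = 1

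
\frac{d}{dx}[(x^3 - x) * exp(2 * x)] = 2*x^3*exp(2*x) + 3*x^2*exp(2*x) - 2*x*exp(2*x) - exp(2*x)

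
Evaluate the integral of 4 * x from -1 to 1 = 0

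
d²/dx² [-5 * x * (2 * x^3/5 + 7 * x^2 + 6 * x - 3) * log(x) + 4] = (-24*x^3*log(x) - 14*x^3 - 210*x^2*log(x) - 175*x^2 - 60*x*log(x) - 90*x + 15)/x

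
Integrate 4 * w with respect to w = 2*w^2 + C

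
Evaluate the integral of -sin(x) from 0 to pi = -2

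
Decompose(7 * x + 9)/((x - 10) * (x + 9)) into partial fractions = 54/(19*(x + 9)) + 79/(19*(x - 10))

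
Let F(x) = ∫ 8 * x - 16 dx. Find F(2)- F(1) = -4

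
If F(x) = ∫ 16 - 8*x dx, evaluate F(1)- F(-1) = 32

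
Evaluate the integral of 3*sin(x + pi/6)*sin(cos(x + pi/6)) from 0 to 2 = -3*cos(sqrt(3)/2) + 3*cos(cos(pi/6 + 2))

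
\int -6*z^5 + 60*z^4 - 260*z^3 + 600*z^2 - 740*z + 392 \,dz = -z^6 + 12*z^5 - 65*z^4 + 200*z^3 - 370*z^2 + 392*z + C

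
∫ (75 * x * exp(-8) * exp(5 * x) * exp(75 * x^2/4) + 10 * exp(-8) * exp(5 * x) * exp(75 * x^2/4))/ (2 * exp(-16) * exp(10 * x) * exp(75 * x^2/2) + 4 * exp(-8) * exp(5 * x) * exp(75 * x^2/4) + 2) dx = exp(5*x*(15*x + 4)/4)/(exp(5*x*(15*x + 4)/4) + exp(8)) + C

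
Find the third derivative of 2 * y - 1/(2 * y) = 3/y^4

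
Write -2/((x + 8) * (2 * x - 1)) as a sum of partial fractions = -4/(17*(2*x - 1)) + 2/(17*(x + 8))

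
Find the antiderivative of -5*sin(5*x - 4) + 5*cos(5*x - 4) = sqrt(2)*cos(-5*x + pi/4 + 4) + C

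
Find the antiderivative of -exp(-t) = exp(-t) + C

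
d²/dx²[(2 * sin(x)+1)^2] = -4*sin(x) + 8*cos(2*x)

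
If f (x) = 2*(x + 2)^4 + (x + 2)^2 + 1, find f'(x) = 8*x^3 + 48*x^2 + 98*x + 68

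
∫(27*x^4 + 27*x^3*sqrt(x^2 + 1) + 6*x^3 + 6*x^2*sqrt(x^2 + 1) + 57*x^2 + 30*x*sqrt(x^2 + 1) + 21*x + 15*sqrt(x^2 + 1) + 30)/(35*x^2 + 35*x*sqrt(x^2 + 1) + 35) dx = 9*x^3/35 + 3*x^2/35 + 6*x/7 + 3*log(x + sqrt(x^2 + 1))/7 + C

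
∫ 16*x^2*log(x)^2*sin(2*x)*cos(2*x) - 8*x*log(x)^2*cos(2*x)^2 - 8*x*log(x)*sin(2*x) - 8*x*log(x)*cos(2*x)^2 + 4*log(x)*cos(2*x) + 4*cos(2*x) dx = 4*x*(-x*log(x)*cos(2*x) + 1)*log(x)*cos(2*x) + C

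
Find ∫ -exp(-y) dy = exp(-y) + C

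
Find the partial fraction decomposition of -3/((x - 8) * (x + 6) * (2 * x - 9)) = 4/(49*(2*x - 9)) - 1/(98*(x + 6)) - 3/(98*(x - 8))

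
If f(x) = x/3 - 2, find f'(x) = 1/3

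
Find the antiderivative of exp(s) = exp(s) + C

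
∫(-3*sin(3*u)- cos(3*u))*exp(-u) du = exp(-u)*cos(3*u) + C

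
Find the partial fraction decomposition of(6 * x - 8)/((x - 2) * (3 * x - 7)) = 18/(3*x - 7) - 4/(x - 2)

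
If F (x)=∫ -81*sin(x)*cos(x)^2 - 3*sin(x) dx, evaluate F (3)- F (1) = 33*cos(3)/2 - 93*cos(1)/4 + 27*cos(9)/4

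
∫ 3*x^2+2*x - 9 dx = x^3 + x^2 - 9*x + C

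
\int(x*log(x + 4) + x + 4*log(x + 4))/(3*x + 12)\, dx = x*log(x + 4)/3 + C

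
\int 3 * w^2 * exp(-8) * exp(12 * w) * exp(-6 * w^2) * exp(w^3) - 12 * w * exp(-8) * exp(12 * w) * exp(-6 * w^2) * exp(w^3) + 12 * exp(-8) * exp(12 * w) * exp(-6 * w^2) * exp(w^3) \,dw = exp((w - 2)^3) + C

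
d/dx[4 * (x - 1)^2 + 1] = 8*x - 8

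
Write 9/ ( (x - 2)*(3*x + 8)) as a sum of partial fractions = -27/(14*(3*x + 8)) + 9/(14*(x - 2))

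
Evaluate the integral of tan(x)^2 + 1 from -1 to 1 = 2*tan(1)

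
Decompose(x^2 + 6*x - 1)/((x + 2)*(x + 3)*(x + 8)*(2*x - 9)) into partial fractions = 74/(975*(2*x - 9)) - 1/(50*(x + 8)) - 2/(15*(x + 3)) + 3/(26*(x + 2))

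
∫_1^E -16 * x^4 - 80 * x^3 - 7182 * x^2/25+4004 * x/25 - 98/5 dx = (-5*(2 - 4*E)^2 - 20*E + 6)*(exp(3)/25 + 7*exp(2)/25 + 7*E/5) + 1462/25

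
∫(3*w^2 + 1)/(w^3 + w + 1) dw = log(w^3 + w + 1) + C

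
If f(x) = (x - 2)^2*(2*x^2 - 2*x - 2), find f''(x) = 24*x^2 - 60*x + 28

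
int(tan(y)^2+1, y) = tan(y) + C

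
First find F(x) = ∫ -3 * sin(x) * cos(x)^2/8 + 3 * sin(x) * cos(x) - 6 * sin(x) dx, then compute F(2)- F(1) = (-2 + cos(2)/2)^3 - (-2 + cos(1)/2)^3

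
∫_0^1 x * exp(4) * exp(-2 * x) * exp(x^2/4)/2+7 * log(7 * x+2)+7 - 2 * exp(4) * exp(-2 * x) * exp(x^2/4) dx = -exp(4) - 2*log(2) + exp(9/4) + 9*log(9)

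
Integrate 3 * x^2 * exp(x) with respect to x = 3*((x - 1)^2 + 1)*exp(x) + C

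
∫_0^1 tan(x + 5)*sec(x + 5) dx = -sec(5) + sec(6)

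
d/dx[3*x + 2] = 3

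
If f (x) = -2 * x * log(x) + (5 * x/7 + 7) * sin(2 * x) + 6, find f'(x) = 10*x*cos(2*x)/7 - 2*log(x) + 5*sin(2*x)/7 + 14*cos(2*x) - 2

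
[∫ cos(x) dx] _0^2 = sin(2)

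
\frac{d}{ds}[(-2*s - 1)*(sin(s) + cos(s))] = 2*s*sin(s) - 2*s*cos(s) - sin(s) - 3*cos(s)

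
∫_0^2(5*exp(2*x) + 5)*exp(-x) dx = -5*exp(-2) + 5*exp(2)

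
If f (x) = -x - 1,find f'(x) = -1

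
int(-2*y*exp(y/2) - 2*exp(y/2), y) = 4*(1 - y)*exp(y/2) + C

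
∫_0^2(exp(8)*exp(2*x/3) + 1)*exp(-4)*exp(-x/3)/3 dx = -exp(4) - exp(-14/3) + exp(-4) + exp(14/3)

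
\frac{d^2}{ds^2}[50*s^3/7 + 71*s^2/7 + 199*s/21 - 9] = 300*s/7 + 142/7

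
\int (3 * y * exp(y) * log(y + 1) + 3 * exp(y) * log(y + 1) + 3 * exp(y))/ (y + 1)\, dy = 3*exp(y)*log(y + 1) + C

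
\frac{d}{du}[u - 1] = 1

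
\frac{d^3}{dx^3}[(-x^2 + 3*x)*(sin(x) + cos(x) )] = sqrt(2)*x^2*cos(x + pi/4) + 9*x*sin(x) + 3*x*cos(x) - 3*sin(x) - 15*cos(x)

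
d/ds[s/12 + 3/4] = 1/12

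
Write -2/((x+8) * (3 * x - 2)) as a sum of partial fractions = -3/(13*(3*x - 2)) + 1/(13*(x + 8))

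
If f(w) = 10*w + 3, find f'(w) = 10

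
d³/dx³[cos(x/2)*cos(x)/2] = sin(x/2)/32 + 27*sin(3*x/2)/32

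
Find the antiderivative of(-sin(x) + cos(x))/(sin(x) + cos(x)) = log(sin(x + pi/4)) + C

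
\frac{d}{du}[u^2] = 2*u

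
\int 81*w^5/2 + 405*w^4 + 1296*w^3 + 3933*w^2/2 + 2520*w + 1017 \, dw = 27*w^6/4 + 81*w^5 + 324*w^4 + 1311*w^3/2 + 1260*w^2 + 1017*w + C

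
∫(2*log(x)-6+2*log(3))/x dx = (log(3*x) - 3)^2 + C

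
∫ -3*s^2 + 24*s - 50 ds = -s^3 + 12*s^2 - 50*s + C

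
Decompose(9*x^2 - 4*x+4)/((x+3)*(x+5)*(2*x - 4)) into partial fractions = 249/(28*(x + 5)) - 97/(20*(x + 3)) + 16/(35*(x - 2))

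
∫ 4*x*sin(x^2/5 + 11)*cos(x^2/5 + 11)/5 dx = sin(x^2/5 + 11)^2 + C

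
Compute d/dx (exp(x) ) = exp(x)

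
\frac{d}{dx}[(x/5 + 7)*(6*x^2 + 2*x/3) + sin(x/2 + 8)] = 18*x^2/5 + 1264*x/15 + cos(x/2 + 8)/2 + 14/3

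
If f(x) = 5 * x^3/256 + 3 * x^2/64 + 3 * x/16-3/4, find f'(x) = 15*x^2/256 + 3*x/32 + 3/16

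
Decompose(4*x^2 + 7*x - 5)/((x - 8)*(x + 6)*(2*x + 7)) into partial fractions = -78/(115*(2*x + 7)) + 97/(70*(x + 6)) + 307/(322*(x - 8))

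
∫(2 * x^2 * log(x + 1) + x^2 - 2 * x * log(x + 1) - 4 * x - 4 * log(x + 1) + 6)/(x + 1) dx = ((x - 2)^2 + 2)*log(x + 1) + C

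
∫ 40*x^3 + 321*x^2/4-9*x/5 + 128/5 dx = 10*x^4 + 107*x^3/4 - 9*x^2/10 + 128*x/5 + C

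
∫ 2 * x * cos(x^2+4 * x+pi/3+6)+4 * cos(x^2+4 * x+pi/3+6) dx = sin((x + 2)^2 + pi/3 + 2) + C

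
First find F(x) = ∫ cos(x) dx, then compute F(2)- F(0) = sin(2)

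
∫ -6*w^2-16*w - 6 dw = -2*w^3 - 8*w^2 - 6*w + C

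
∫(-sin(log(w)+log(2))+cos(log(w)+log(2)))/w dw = sqrt(2)*sin(log(w) + log(2) + pi/4) + C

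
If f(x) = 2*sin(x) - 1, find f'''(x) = -2*cos(x)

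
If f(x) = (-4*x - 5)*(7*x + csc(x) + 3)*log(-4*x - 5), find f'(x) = 4*x*log(-4*x - 5)*cot(x)*csc(x) - 56*x*log(-4*x - 5) - 28*x + 5*log(-4*x - 5)*cot(x)*csc(x) - 4*log(-4*x - 5)*csc(x) - 47*log(-4*x - 5) - 4*csc(x) - 12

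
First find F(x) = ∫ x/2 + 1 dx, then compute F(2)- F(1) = 7/4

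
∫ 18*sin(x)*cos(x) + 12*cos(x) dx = (3*sin(x) + 2)^2 + C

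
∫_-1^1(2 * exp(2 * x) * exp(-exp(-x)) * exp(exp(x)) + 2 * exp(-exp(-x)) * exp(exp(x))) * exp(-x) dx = -2*exp(-E + exp(-1)) + 2*exp(E - exp(-1))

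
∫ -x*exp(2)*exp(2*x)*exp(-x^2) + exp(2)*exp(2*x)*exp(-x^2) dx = exp(-x^2 + 2*x + 2)/2 + C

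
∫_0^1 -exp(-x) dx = -1 + exp(-1)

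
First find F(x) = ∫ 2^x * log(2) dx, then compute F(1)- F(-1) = 3/2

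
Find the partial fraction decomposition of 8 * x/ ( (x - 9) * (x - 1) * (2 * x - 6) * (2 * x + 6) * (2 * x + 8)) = -4/(455*(x + 4)) + 1/(96*(x + 3)) + 1/(320*(x - 1)) - 1/(168*(x - 3)) + 1/(832*(x - 9))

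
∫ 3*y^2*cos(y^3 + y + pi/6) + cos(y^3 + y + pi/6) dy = sin(y^3 + y + pi/6) + C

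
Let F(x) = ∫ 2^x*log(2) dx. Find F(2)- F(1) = 2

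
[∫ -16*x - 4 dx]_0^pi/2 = (2 - 2*pi)*(2 + pi) - 4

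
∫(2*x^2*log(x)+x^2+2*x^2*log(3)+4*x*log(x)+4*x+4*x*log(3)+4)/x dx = (x + 2)^2*log(3*x) + C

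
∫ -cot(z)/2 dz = log(csc(z))/2 + C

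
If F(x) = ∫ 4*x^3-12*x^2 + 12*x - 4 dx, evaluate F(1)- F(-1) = -16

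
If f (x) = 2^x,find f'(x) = 2^x*log(2)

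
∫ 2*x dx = x^2 + C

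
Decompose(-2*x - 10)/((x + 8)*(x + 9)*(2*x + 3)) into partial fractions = -28/(195*(2*x + 3)) + 8/(15*(x + 9)) - 6/(13*(x + 8))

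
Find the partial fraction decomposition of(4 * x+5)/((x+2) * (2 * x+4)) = 2/(x + 2) - 3/(2*(x + 2)^2)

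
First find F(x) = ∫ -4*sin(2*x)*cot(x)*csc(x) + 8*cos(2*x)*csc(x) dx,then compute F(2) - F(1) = -8*cos(1) + 8*cos(2)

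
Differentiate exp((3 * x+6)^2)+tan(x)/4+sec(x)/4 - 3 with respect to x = 18*x*exp(9*x^2 + 36*x + 36) + 36*exp(9*x^2 + 36*x + 36) + tan(x)^2/4 + tan(x)*sec(x)/4 + 1/4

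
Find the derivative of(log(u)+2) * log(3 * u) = (2*log(u) + log(3) + 2)/u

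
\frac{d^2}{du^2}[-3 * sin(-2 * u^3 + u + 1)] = 108*u^4*sin(-2*u^3 + u + 1) - 36*u^2*sin(-2*u^3 + u + 1) + 36*u*cos(-2*u^3 + u + 1) + 3*sin(-2*u^3 + u + 1)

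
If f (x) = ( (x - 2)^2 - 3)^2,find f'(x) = 4*x^3 - 24*x^2 + 36*x - 8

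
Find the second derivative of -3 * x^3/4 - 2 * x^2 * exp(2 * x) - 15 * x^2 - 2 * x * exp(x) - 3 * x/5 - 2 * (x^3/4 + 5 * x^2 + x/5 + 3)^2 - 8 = -15*x^4/4 - 100*x^3 - 8*x^2*exp(2*x) - 3012*x^2/5 - 16*x*exp(2*x) - 2*x*exp(x) - 93*x/2 - 4*exp(2*x) - 4*exp(x) - 3754/25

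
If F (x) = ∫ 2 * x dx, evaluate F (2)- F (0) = 4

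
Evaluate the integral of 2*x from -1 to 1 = 0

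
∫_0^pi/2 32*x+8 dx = -1 + (1 + 2*pi)^2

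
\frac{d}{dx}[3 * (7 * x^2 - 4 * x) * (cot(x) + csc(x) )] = -21*x^2*cos(x)/sin(x)^2 - 21*x^2/sin(x)^2 + 42*x/tan(x) + 42*x/sin(x) + 12*x*cos(x)/sin(x)^2 + 12*x/sin(x)^2 - 12/tan(x) - 12/sin(x)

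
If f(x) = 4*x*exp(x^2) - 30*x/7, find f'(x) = 8*x^2*exp(x^2) + 4*exp(x^2) - 30/7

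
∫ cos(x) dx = sin(x) + C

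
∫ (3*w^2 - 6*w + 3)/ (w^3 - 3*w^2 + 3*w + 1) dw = log((w - 1)^3 + 2) + C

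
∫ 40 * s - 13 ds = 20*s^2 - 13*s + C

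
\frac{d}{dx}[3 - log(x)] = -1/x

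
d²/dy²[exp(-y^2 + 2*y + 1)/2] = 2*y^2*exp(-y^2 + 2*y + 1) - 4*y*exp(-y^2 + 2*y + 1) + exp(-y^2 + 2*y + 1)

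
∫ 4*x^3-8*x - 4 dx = x^4 - 4*x^2 - 4*x + C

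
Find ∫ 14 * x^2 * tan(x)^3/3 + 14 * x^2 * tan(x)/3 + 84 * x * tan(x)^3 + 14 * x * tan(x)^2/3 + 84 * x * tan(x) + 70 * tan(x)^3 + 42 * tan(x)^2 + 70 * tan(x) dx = (7*x^2/3 + 42*x + 35)*tan(x)^2 + C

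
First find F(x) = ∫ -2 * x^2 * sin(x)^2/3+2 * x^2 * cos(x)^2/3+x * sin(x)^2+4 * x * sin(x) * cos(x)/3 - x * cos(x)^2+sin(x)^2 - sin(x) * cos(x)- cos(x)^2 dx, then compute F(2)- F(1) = -sin(4)/6 + 2*sin(2)/3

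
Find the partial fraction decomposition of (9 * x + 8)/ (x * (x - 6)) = 31/(3*(x - 6)) - 4/(3*x)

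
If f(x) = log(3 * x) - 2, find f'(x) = 1/x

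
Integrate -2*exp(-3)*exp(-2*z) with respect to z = exp(-2*z - 3) + C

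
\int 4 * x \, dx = 2*x^2 + C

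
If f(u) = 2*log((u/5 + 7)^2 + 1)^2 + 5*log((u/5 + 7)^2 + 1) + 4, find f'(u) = (8*u*log(u^2/25 + 14*u/5 + 50) + 10*u + 280*log(u^2/25 + 14*u/5 + 50) + 350)/(u^2 + 70*u + 1250)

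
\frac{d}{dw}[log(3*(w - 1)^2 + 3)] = (2*w - 2)/(w^2 - 2*w + 2)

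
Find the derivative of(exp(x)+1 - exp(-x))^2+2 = (2*exp(4*x) + 2*exp(3*x) + 2*exp(x) - 2)*exp(-2*x)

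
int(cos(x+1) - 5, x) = -5*x + sin(x + 1) + C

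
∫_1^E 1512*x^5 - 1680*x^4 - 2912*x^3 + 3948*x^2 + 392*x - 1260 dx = -84*exp(3) - 140 + 140*E + 56*exp(2) + 28*(-3*exp(3) - 5 + 5*E + 2*exp(2))^2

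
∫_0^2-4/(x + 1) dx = -4*log(3)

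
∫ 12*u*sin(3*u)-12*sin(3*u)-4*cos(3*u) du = (4 - 4*u)*cos(3*u) + C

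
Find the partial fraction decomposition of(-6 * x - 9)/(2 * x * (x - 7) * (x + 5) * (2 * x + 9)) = 8/(23*(2*x + 9)) - 7/(40*(x + 5)) - 17/(1288*(x - 7)) + 1/(70*x)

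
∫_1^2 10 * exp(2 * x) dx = -5*exp(2) + 5*exp(4)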